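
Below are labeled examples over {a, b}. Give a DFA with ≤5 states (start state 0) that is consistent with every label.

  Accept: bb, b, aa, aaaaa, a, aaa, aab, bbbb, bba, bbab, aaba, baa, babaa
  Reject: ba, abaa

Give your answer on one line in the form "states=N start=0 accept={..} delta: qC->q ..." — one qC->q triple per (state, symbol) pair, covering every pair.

State merging on the prefix tree: take the shortest (then alphabetical) example prefix whose next move is undefined and point that move at state 0, else 1, else 2, ...; a target is out if some Accept/Reject pair would then sit in one state with the same input left (inseparable). If every existing state is out, open a new one.
a: 0a undefined. 0a->0: no, aaba/ba meet in 0 with "ba" left. Open state 1: 0a->1.
b: 0b undefined. 0b->0: no, a/ba meet in 1. 0b->1: no, aa/ba meet in 1 with "a" left. Open state 2: 0b->2.
aa: 1a undefined. 1a->0: no, aaba/ba meet in 2 with "a" left. 1a->1: ok.
ab: 1b undefined. 1b->0: no, aa/abaa meet in 1. 1b->1: no, aa/abaa meet in 1. 1b->2: no, aaba/ba meet in 2 with "a" left. Open state 3: 1b->3.
ba: 2a undefined. 2a->0: ok.
bb: 2b undefined. 2b->0: no, bb/ba meet in 0. 2b->1: ok.
aba: 3a undefined. 3a->0: no, bb/abaa meet in 1. 3a->1: no, bb/abaa meet in 1. 3a->2: ok.
bbbb: 3b undefined. 3b->0: no, bbbb/ba meet in 0. 3b->1: ok.
All examples now run through 4 states with every (state, symbol) defined. Accept strings end in {1,2,3}, Reject strings end in {0}; accept={1,2,3}.

states=4 start=0 accept={1,2,3} delta: 0a->1 0b->2 1a->1 1b->3 2a->0 2b->1 3a->2 3b->1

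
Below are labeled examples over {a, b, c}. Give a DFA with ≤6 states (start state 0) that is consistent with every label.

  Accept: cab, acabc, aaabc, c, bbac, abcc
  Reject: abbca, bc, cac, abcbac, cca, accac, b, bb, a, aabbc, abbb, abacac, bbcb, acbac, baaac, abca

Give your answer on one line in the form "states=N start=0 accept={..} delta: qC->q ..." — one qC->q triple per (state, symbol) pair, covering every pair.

Grow the machine one transition at a time. Run the examples from 0; the earliest place one falls off (shortest prefix, ties alphabetical) gets sent to the lowest-numbered state that keeps every Accept/Reject pair distinguishable — a pair clashes when both reach the same state with identical unread suffix — and to a fresh state only if none does.
a: 0a undefined. 0a->0: no, aaabc/bc meet in 0 with "bc" left. Open state 1: 0a->1.
b: 0b undefined. 0b->0: no, c/bc meet in 0 with "c" left. 0b->1: ok.
c: 0c undefined. 0c->0: no, cab/bb meet in 1 with "b" left. 0c->1: no, c/b meet in 1. Open state 2: 0c->2.
aa: 1a undefined. 1a->0: no, aaabc/aabbc meet in 1 with "bc" left. 1a->1: ok.
ab: 1b undefined. 1b->0: no, bbac/bc meet in 1 with "c" left. 1b->1: no, aaabc/bc meet in 1 with "c" left. 1b->2: no, c/bb meet in 2. Open state 3: 1b->3.
ac: 1c undefined. 1c->0: ok.
ca: 2a undefined. 2a->0: no, cab/b meet in 1. 2a->1: no, cab/bb meet in 3. 2a->2: ok.
cc: 2c undefined. 2c->0: ok.
aba: 3a undefined. 3a->0: ok.
abb: 3b undefined. 3b->0: no, c/abbca meet in 2. 3b->1: ok.
abc: 3c undefined. 3c->0: no, acabc/bc meet in 0. 3c->1: no, acabc/abbca meet in 1. 3c->2: no, cab/bbcb meet in 2 with "b" left. 3c->3: no, acabc/bb meet in 3. Open state 4: 3c->4.
cab: 2b undefined. 2b->0: no, cab/bc meet in 0. 2b->1: no, cab/abbca meet in 1. 2b->2: ok.
abca: 4a undefined. 4a->0: ok.
abcb: 4b undefined. 4b->0: ok.
abcc: 4c undefined. 4c->0: no, abcc/bc meet in 0. 4c->1: no, abcc/abbca meet in 1. 4c->2: ok.
All examples now run through 5 states with every (state, symbol) defined. Accept strings end in {2,4}, Reject strings end in {0,1,3}; accept={2,4}.

states=5 start=0 accept={2,4} delta: 0a->1 0b->1 0c->2 1a->1 1b->3 1c->0 2a->2 2b->2 2c->0 3a->0 3b->1 3c->4 4a->0 4b->0 4c->2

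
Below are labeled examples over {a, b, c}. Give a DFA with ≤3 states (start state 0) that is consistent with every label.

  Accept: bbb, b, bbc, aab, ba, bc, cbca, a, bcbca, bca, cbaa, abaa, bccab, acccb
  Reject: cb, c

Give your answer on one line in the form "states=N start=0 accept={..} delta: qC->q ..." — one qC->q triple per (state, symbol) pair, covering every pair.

Fold the examples into a partial DFA from state 0: repeatedly fix the first undefined (state, symbol) met by the shortest-then-alphabetical prefix, trying targets in increasing order and rejecting any under which an Accept and a Reject string meet in one state with the same remainder; add a state when all current targets are rejected. Accepting states are where Accept strings end.
a: 0a undefined. 0a->0: ok.
b: 0b undefined. 0b->0: no, bbc/c meet in 0 with "c" left. Open state 1: 0b->1.
c: 0c undefined. 0c->0: no, b/cb meet in 1. 0c->1: no, b/c meet in 1. Open state 2: 0c->2.
ba: 1a undefined. 1a->0: ok.
bb: 1b undefined. 1b->0: no, bbc/c meet in 2. 1b->1: ok.
bc: 1c undefined. 1c->0: ok.
cb: 2b undefined. 2b->0: no, bbc/cb meet in 0. 2b->1: no, bbb/cb meet in 1. 2b->2: ok.
acc: 2c undefined. 2c->0: no, acccb/cb meet in 2. 2c->1: ok.
cba: 2a undefined. 2a->0: ok.
All examples now run through 3 states with every (state, symbol) defined. Accept strings end in {0,1}, Reject strings end in {2}; accept={0,1}.

states=3 start=0 accept={0,1} delta: 0a->0 0b->1 0c->2 1a->0 1b->1 1c->0 2a->0 2b->2 2c->1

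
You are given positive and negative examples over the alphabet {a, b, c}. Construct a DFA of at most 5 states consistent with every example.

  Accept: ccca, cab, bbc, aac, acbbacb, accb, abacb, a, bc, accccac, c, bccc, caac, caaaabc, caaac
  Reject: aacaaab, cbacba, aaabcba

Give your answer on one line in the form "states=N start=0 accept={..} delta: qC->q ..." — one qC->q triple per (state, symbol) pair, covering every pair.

states=5 start=0 accept={0,1,3,4} delta: 0a->0 0b->0 0c->1 1a->2 1b->1 1c->2 2a->3 2b->0 2c->3 3a->4 3b->1 3c->0 4a->0 4b->2 4c->0

Fold the examples into a partial DFA from state 0: repeatedly fix the first undefined (state, symbol) met by the shortest-then-alphabetical prefix, trying targets in increasing order and rejecting any under which an Accept and a Reject string meet in one state with the same remainder; add a state when all current targets are rejected. Accepting states are where Accept strings end.
a: 0a undefined. 0a->0: ok.
b: 0b undefined. 0b->0: ok.
c: 0c undefined. 0c->0: no, ccca/aacaaab meet in 0. Open state 1: 0c->1.
ca: 1a undefined. 1a->0: no, cab/aacaaab meet in 0. 1a->1: no, cab/aacaaab meet in 1 with "b" left. Open state 2: 1a->2.
cb: 1b undefined. 1b->0: no, acbbacb/cbacba meet in 0. 1b->1: ok.
cc: 1c undefined. 1c->0: no, ccca/aaabcba meet in 2. 1c->1: no, ccca/aaabcba meet in 2. 1c->2: ok.
caa: 2a undefined. 2a->0: no, a/aacaaab meet in 0. 2a->1: no, cab/aacaaab meet in 2 with "b" left. 2a->2: no, cab/aacaaab meet in 2 with "b" left. Open state 3: 2a->3.
cab: 2b undefined. 2b->0: ok.
ccc: 2c undefined. 2c->0: no, ccca/cbacba meet in 0. 2c->1: no, ccca/cbacba meet in 2. 2c->2: no, cab/cbacba meet in 0. 2c->3: ok.
caaa: 3a undefined. 3a->0: no, ccca/aacaaab meet in 0. 3a->1: no, ccca/aacaaab meet in 1. 3a->2: no, ccca/aaabcba meet in 2. 3a->3: no, acbbacb/aacaaab meet in 3 with "b" left. Open state 4: 3a->4.
caac: 3c undefined. 3c->0: ok.
caaaa: 4a undefined. 4a->0: ok.
caaac: 4c undefined. 4c->0: ok.
cbacb: 3b undefined. 3b->0: no, cab/cbacba meet in 0. 3b->1: ok.
aacaaab: 4b undefined. 4b->0: no, cab/aacaaab meet in 0. 4b->1: no, bbc/aacaaab meet in 1. 4b->2: ok.
All examples now run through 5 states with every (state, symbol) defined. Accept strings end in {0,1,3,4}, Reject strings end in {2}; accept={0,1,3,4}.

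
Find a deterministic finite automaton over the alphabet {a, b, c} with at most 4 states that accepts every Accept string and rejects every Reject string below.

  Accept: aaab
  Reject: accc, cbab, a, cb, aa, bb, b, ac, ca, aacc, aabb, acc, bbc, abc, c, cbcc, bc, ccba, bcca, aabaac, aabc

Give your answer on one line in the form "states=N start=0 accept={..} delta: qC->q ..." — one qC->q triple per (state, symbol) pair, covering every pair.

states=4 start=0 accept={3} delta: 0a->1 0b->0 0c->0 1a->2 1b->0 1c->0 2a->2 2b->3 2c->0 3a->0 3b->0 3c->0

Fold the examples into a partial DFA from state 0: repeatedly fix the first undefined (state, symbol) met by the shortest-then-alphabetical prefix, trying targets in increasing order and rejecting any under which an Accept and a Reject string meet in one state with the same remainder; add a state when all current targets are rejected. Accepting states are where Accept strings end.
a: 0a undefined. 0a->0: no, aaab/b meet in 0 with "b" left. Open state 1: 0a->1.
b: 0b undefined. 0b->0: ok.
c: 0c undefined. 0c->0: ok.
aa: 1a undefined. 1a->0: no, aaab/cbab meet in 1 with "b" left. 1a->1: no, aaab/cbab meet in 1 with "b" left. Open state 2: 1a->2.
ab: 1b undefined. 1b->0: ok.
ac: 1c undefined. 1c->0: ok.
aaa: 2a undefined. 2a->0: no, aaab/accc meet in 0. 2a->1: no, aaab/accc meet in 0. 2a->2: ok.
aab: 2b undefined. 2b->0: no, aaab/accc meet in 0. 2b->1: no, aaab/a meet in 1. 2b->2: no, aaab/aa meet in 2. Open state 3: 2b->3.
aac: 2c undefined. 2c->0: ok.
aaba: 3a undefined. 3a->0: ok.
aabb: 3b undefined. 3b->0: ok.
aabc: 3c undefined. 3c->0: ok.
All examples now run through 4 states with every (state, symbol) defined. Accept strings end in {3}, Reject strings end in {0,1,2}; accept={3}.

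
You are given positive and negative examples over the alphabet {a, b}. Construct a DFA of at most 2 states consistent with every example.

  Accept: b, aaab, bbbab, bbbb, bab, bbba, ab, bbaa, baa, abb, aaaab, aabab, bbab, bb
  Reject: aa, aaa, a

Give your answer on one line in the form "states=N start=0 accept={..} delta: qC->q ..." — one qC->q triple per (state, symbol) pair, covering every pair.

states=2 start=0 accept={1} delta: 0a->0 0b->1 1a->1 1b->1

Fold the examples into a partial DFA from state 0: repeatedly fix the first undefined (state, symbol) met by the shortest-then-alphabetical prefix, trying targets in increasing order and rejecting any under which an Accept and a Reject string meet in one state with the same remainder; add a state when all current targets are rejected. Accepting states are where Accept strings end.
a: 0a undefined. 0a->0: ok.
b: 0b undefined. 0b->0: no, b/aa meet in 0. Open state 1: 0b->1.
ba: 1a undefined. 1a->0: no, baa/aa meet in 0. 1a->1: ok.
bb: 1b undefined. 1b->0: no, bbbab/aa meet in 0. 1b->1: ok.
All examples now run through 2 states with every (state, symbol) defined. Accept strings end in {1}, Reject strings end in {0}; accept={1}.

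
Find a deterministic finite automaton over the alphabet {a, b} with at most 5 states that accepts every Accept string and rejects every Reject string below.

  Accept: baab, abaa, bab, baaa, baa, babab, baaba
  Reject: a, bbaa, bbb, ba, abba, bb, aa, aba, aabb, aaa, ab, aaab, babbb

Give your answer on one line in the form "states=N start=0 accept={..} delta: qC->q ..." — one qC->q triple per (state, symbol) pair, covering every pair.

states=5 start=0 accept={3,4} delta: 0a->0 0b->1 1a->2 1b->0 2a->3 2b->3 3a->3 3b->4 4a->3 4b->0

Fold the examples into a partial DFA from state 0: repeatedly fix the first undefined (state, symbol) met by the shortest-then-alphabetical prefix, trying targets in increasing order and rejecting any under which an Accept and a Reject string meet in one state with the same remainder; add a state when all current targets are rejected. Accepting states are where Accept strings end.
a: 0a undefined. 0a->0: ok.
b: 0b undefined. 0b->0: no, baab/a meet in 0. Open state 1: 0b->1.
ba: 1a undefined. 1a->0: no, baab/ab meet in 1. 1a->1: no, baab/bb meet in 1 with "b" left. Open state 2: 1a->2.
bb: 1b undefined. 1b->0: ok.
baa: 2a undefined. 2a->0: no, baab/bbb meet in 1. 2a->1: no, baab/a meet in 0. 2a->2: no, abaa/ba meet in 2. Open state 3: 2a->3.
bab: 2b undefined. 2b->0: no, bab/a meet in 0. 2b->1: no, bab/bbb meet in 1. 2b->2: no, bab/ba meet in 2. 2b->3: ok.
baaa: 3a undefined. 3a->0: no, baaa/a meet in 0. 3a->1: no, baaa/bbb meet in 1. 3a->2: no, baaa/ba meet in 2. 3a->3: ok.
baab: 3b undefined. 3b->0: no, baab/a meet in 0. 3b->1: no, baab/bbb meet in 1. 3b->2: no, baab/ba meet in 2. 3b->3: no, baab/babbb meet in 3. Open state 4: 3b->4.
baaba: 4a undefined. 4a->0: no, baaba/a meet in 0. 4a->1: no, baaba/bbb meet in 1. 4a->2: no, baaba/ba meet in 2. 4a->3: ok.
babbb: 4b undefined. 4b->0: ok.
All examples now run through 5 states with every (state, symbol) defined. Accept strings end in {3,4}, Reject strings end in {0,1,2}; accept={3,4}.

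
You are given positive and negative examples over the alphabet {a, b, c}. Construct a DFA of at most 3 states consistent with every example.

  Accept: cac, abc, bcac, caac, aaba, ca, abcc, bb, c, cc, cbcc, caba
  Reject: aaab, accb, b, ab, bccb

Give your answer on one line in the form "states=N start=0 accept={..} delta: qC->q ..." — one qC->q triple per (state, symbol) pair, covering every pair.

states=2 start=0 accept={0} delta: 0a->0 0b->1 0c->0 1a->0 1b->0 1c->0

Fold the examples into a partial DFA from state 0: repeatedly fix the first undefined (state, symbol) met by the shortest-then-alphabetical prefix, trying targets in increasing order and rejecting any under which an Accept and a Reject string meet in one state with the same remainder; add a state when all current targets are rejected. Accepting states are where Accept strings end.
a: 0a undefined. 0a->0: ok.
b: 0b undefined. 0b->0: no, aaba/aaab meet in 0. Open state 1: 0b->1.
c: 0c undefined. 0c->0: ok.
bb: 1b undefined. 1b->0: ok.
bc: 1c undefined. 1c->0: ok.
aaba: 1a undefined. 1a->0: ok.
All examples now run through 2 states with every (state, symbol) defined. Accept strings end in {0}, Reject strings end in {1}; accept={0}.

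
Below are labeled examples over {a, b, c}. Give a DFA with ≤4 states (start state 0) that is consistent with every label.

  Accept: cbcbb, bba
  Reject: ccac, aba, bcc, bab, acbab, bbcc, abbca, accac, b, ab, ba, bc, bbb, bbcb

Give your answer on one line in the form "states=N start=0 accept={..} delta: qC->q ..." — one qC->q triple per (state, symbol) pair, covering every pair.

states=3 start=0 accept={2} delta: 0a->0 0b->1 0c->0 1a->0 1b->2 1c->0 2a->2 2b->0 2c->0

Fold the examples into a partial DFA from state 0: repeatedly fix the first undefined (state, symbol) met by the shortest-then-alphabetical prefix, trying targets in increasing order and rejecting any under which an Accept and a Reject string meet in one state with the same remainder; add a state when all current targets are rejected. Accepting states are where Accept strings end.
a: 0a undefined. 0a->0: ok.
b: 0b undefined. 0b->0: no, bba/aba meet in 0. Open state 1: 0b->1.
c: 0c undefined. 0c->0: ok.
ba: 1a undefined. 1a->0: ok.
bb: 1b undefined. 1b->0: no, bba/ccac meet in 0. 1b->1: no, bba/ccac meet in 0. Open state 2: 1b->2.
bc: 1c undefined. 1c->0: ok.
bba: 2a undefined. 2a->0: no, bba/ccac meet in 0. 2a->1: no, bba/bab meet in 1. 2a->2: ok.
bbb: 2b undefined. 2b->0: ok.
bbc: 2c undefined. 2c->0: ok.
All examples now run through 3 states with every (state, symbol) defined. Accept strings end in {2}, Reject strings end in {0,1}; accept={2}.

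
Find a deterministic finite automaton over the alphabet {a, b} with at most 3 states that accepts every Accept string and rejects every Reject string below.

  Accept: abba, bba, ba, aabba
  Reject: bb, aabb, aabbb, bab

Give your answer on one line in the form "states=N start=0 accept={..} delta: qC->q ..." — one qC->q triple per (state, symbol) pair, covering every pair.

State merging on the prefix tree: take the shortest (then alphabetical) example prefix whose next move is undefined and point that move at state 0, else 1, else 2, ...; a target is out if some Accept/Reject pair would then sit in one state with the same input left (inseparable). If every existing state is out, open a new one.
a: 0a undefined. 0a->0: ok.
b: 0b undefined. 0b->0: no, abba/bb meet in 0. Open state 1: 0b->1.
ba: 1a undefined. 1a->0: ok.
bb: 1b undefined. 1b->0: no, abba/bb meet in 0. 1b->1: ok.
All examples now run through 2 states with every (state, symbol) defined. Accept strings end in {0}, Reject strings end in {1}; accept={0}.

states=2 start=0 accept={0} delta: 0a->0 0b->1 1a->0 1b->1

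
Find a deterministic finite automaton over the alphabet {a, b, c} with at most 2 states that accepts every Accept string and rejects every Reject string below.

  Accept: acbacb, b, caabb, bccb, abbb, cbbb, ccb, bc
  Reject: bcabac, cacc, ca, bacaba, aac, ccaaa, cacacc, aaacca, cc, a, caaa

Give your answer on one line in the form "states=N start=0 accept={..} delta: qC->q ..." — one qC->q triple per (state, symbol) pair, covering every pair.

states=2 start=0 accept={1} delta: 0a->0 0b->1 0c->0 1a->0 1b->1 1c->1

Fold the examples into a partial DFA from state 0: repeatedly fix the first undefined (state, symbol) met by the shortest-then-alphabetical prefix, trying targets in increasing order and rejecting any under which an Accept and a Reject string meet in one state with the same remainder; add a state when all current targets are rejected. Accepting states are where Accept strings end.
a: 0a undefined. 0a->0: ok.
b: 0b undefined. 0b->0: no, b/a meet in 0. Open state 1: 0b->1.
c: 0c undefined. 0c->0: ok.
ba: 1a undefined. 1a->0: ok.
bc: 1c undefined. 1c->0: no, bc/bcabac meet in 0. 1c->1: ok.
abb: 1b undefined. 1b->0: no, caabb/bcabac meet in 0. 1b->1: ok.
All examples now run through 2 states with every (state, symbol) defined. Accept strings end in {1}, Reject strings end in {0}; accept={1}.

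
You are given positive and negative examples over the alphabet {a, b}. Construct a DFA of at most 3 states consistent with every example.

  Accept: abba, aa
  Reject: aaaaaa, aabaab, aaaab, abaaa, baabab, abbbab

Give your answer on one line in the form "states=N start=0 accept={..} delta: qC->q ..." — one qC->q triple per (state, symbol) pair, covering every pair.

State merging on the prefix tree: take the shortest (then alphabetical) example prefix whose next move is undefined and point that move at state 0, else 1, else 2, ...; a target is out if some Accept/Reject pair would then sit in one state with the same input left (inseparable). If every existing state is out, open a new one.
a: 0a undefined. 0a->0: no, aa/aaaaaa meet in 0. Open state 1: 0a->1.
b: 0b undefined. 0b->0: ok.
aa: 1a undefined. 1a->0: no, aa/aaaaaa meet in 0. 1a->1: no, aa/aaaaaa meet in 1. Open state 2: 1a->2.
ab: 1b undefined. 1b->0: ok.
aaa: 2a undefined. 2a->0: ok.
aab: 2b undefined. 2b->0: ok.
All examples now run through 3 states with every (state, symbol) defined. Accept strings end in {1,2}, Reject strings end in {0}; accept={1,2}.

states=3 start=0 accept={1,2} delta: 0a->1 0b->0 1a->2 1b->0 2a->0 2b->0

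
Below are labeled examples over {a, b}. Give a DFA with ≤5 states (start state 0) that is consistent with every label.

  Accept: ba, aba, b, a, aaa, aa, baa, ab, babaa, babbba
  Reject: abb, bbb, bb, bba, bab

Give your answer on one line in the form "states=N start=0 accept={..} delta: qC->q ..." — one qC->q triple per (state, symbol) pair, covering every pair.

Fold the examples into a partial DFA from state 0: repeatedly fix the first undefined (state, symbol) met by the shortest-then-alphabetical prefix, trying targets in increasing order and rejecting any under which an Accept and a Reject string meet in one state with the same remainder; add a state when all current targets are rejected. Accepting states are where Accept strings end.
a: 0a undefined. 0a->0: ok.
b: 0b undefined. 0b->0: no, ba/abb meet in 0. Open state 1: 0b->1.
ba: 1a undefined. 1a->0: no, b/bab meet in 1. 1a->1: ok.
bb: 1b undefined. 1b->0: no, ba/bbb meet in 1. 1b->1: no, ba/abb meet in 1. Open state 2: 1b->2.
bba: 2a undefined. 2a->0: no, a/bba meet in 0. 2a->1: no, ba/bba meet in 1. 2a->2: no, babaa/abb meet in 2. Open state 3: 2a->3.
bbb: 2b undefined. 2b->0: no, a/bbb meet in 0. 2b->1: no, ba/bbb meet in 1. 2b->2: no, babbba/bba meet in 3. 2b->3: ok.
babaa: 3a undefined. 3a->0: ok.
babbb: 3b undefined. 3b->0: ok.
All examples now run through 4 states with every (state, symbol) defined. Accept strings end in {0,1}, Reject strings end in {2,3}; accept={0,1}.

states=4 start=0 accept={0,1} delta: 0a->0 0b->1 1a->1 1b->2 2a->3 2b->3 3a->0 3b->0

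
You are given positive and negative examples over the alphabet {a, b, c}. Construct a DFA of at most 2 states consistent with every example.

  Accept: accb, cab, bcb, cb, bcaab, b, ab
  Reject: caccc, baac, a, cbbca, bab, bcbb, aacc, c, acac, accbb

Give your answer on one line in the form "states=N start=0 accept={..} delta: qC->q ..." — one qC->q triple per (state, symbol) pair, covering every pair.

State merging on the prefix tree: take the shortest (then alphabetical) example prefix whose next move is undefined and point that move at state 0, else 1, else 2, ...; a target is out if some Accept/Reject pair would then sit in one state with the same input left (inseparable). If every existing state is out, open a new one.
a: 0a undefined. 0a->0: ok.
b: 0b undefined. 0b->0: no, b/a meet in 0. Open state 1: 0b->1.
c: 0c undefined. 0c->0: ok.
ba: 1a undefined. 1a->0: no, accb/bab meet in 1. 1a->1: ok.
bc: 1c undefined. 1c->0: ok.
bab: 1b undefined. 1b->0: ok.
All examples now run through 2 states with every (state, symbol) defined. Accept strings end in {1}, Reject strings end in {0}; accept={1}.

states=2 start=0 accept={1} delta: 0a->0 0b->1 0c->0 1a->1 1b->0 1c->0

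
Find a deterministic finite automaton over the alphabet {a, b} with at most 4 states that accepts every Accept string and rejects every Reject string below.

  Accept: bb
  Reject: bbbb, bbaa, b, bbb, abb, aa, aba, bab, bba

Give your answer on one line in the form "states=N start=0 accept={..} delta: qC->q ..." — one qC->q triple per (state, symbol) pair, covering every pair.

states=3 start=0 accept={2} delta: 0a->1 0b->1 1a->0 1b->2 2a->0 2b->0

State merging on the prefix tree: take the shortest (then alphabetical) example prefix whose next move is undefined and point that move at state 0, else 1, else 2, ...; a target is out if some Accept/Reject pair would then sit in one state with the same input left (inseparable). If every existing state is out, open a new one.
a: 0a undefined. 0a->0: no, bb/abb meet in 0 with "bb" left. Open state 1: 0a->1.
b: 0b undefined. 0b->0: no, bb/bbbb meet in 0. 0b->1: ok.
aa: 1a undefined. 1a->0: ok.
ab: 1b undefined. 1b->0: no, bb/bbbb meet in 0. 1b->1: no, bb/bbbb meet in 1. Open state 2: 1b->2.
aba: 2a undefined. 2a->0: ok.
abb: 2b undefined. 2b->0: ok.
All examples now run through 3 states with every (state, symbol) defined. Accept strings end in {2}, Reject strings end in {0,1}; accept={2}.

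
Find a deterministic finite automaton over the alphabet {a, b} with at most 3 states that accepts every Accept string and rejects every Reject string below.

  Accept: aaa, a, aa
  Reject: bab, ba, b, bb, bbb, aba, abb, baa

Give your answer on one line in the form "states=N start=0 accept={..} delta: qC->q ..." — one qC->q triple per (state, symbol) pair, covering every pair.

State merging on the prefix tree: take the shortest (then alphabetical) example prefix whose next move is undefined and point that move at state 0, else 1, else 2, ...; a target is out if some Accept/Reject pair would then sit in one state with the same input left (inseparable). If every existing state is out, open a new one.
a: 0a undefined. 0a->0: ok.
b: 0b undefined. 0b->0: no, aaa/bab meet in 0. Open state 1: 0b->1.
ba: 1a undefined. 1a->0: no, aaa/ba meet in 0. 1a->1: ok.
bb: 1b undefined. 1b->0: no, aaa/bab meet in 0. 1b->1: ok.
All examples now run through 2 states with every (state, symbol) defined. Accept strings end in {0}, Reject strings end in {1}; accept={0}.

states=2 start=0 accept={0} delta: 0a->0 0b->1 1a->1 1b->1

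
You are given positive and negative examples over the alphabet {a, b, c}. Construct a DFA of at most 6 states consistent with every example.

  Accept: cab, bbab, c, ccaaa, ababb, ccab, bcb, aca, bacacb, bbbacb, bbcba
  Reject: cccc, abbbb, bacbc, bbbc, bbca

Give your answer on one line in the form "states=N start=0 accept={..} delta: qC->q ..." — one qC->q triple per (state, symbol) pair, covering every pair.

Fold the examples into a partial DFA from state 0: repeatedly fix the first undefined (state, symbol) met by the shortest-then-alphabetical prefix, trying targets in increasing order and rejecting any under which an Accept and a Reject string meet in one state with the same remainder; add a state when all current targets are rejected. Accepting states are where Accept strings end.
a: 0a undefined. 0a->0: ok.
b: 0b undefined. 0b->0: no, bbab/abbbb meet in 0. Open state 1: 0b->1.
c: 0c undefined. 0c->0: no, c/cccc meet in 0. 0c->1: ok.
ba: 1a undefined. 1a->0: ok.
bb: 1b undefined. 1b->0: no, cab/bacbc meet in 1. 1b->1: no, cab/abbbb meet in 1. Open state 2: 1b->2.
bc: 1c undefined. 1c->0: no, ccaaa/cccc meet in 0. 1c->1: no, cab/cccc meet in 1. 1c->2: ok.
bba: 2a undefined. 2a->0: ok.
bbb: 2b undefined. 2b->0: no, cab/abbbb meet in 1. 2b->1: no, ababb/abbbb meet in 2. 2b->2: no, ababb/abbbb meet in 2. Open state 3: 2b->3.
bbc: 2c undefined. 2c->0: no, cab/cccc meet in 1. 2c->1: no, cab/bacbc meet in 1. 2c->2: no, ccaaa/bbca meet in 0. 2c->3: no, bcb/bacbc meet in 3. Open state 4: 2c->4.
bbba: 3a undefined. 3a->0: ok.
bbbc: 3c undefined. 3c->0: no, ccaaa/bbbc meet in 0. 3c->1: no, cab/bbbc meet in 1. 3c->2: no, ababb/bbbc meet in 2. 3c->3: no, bcb/bbbc meet in 3. 3c->4: ok.
bbca: 4a undefined. 4a->0: no, ccaaa/bbca meet in 0. 4a->1: no, cab/bbca meet in 1. 4a->2: no, ababb/bbca meet in 2. 4a->3: no, bcb/bbca meet in 3. 4a->4: ok.
bbcb: 4b undefined. 4b->0: ok.
cccc: 4c undefined. 4c->0: no, ccaaa/cccc meet in 0. 4c->1: no, cab/cccc meet in 1. 4c->2: no, ababb/cccc meet in 2. 4c->3: no, bcb/cccc meet in 3. 4c->4: ok.
abbbb: 3b undefined. 3b->0: no, ccaaa/abbbb meet in 0. 3b->1: no, cab/abbbb meet in 1. 3b->2: no, ababb/abbbb meet in 2. 3b->3: no, bcb/abbbb meet in 3. 3b->4: ok.
All examples now run through 5 states with every (state, symbol) defined. Accept strings end in {0,1,2,3}, Reject strings end in {4}; accept={0,1,2,3}.

states=5 start=0 accept={0,1,2,3} delta: 0a->0 0b->1 0c->1 1a->0 1b->2 1c->2 2a->0 2b->3 2c->4 3a->0 3b->4 3c->4 4a->4 4b->0 4c->4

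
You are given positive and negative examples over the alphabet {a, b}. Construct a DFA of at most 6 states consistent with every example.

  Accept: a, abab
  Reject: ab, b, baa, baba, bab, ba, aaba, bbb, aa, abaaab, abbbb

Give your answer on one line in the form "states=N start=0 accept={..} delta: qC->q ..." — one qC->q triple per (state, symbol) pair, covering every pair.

Grow the machine one transition at a time. Run the examples from 0; the earliest place one falls off (shortest prefix, ties alphabetical) gets sent to the lowest-numbered state that keeps every Accept/Reject pair distinguishable — a pair clashes when both reach the same state with identical unread suffix — and to a fresh state only if none does.
a: 0a undefined. 0a->0: no, a/aa meet in 0. Open state 1: 0a->1.
b: 0b undefined. 0b->0: no, a/ba meet in 1. 0b->1: no, a/b meet in 1. Open state 2: 0b->2.
aa: 1a undefined. 1a->0: ok.
ab: 1b undefined. 1b->0: no, abab/ab meet in 0. 1b->1: no, a/ab meet in 1. 1b->2: no, abab/bab meet in 2 with "ab" left. Open state 3: 1b->3.
ba: 2a undefined. 2a->0: no, a/baa meet in 1. 2a->1: no, a/ba meet in 1. 2a->2: ok.
bb: 2b undefined. 2b->0: no, a/baba meet in 1. 2b->1: no, a/bab meet in 1. 2b->2: ok.
aba: 3a undefined. 3a->0: no, abab/b meet in 2. 3a->1: no, abab/ab meet in 3. 3a->2: no, abab/b meet in 2. 3a->3: no, abab/abaaab meet in 3 with "b" left. Open state 4: 3a->4.
abb: 3b undefined. 3b->0: ok.
abaa: 4a undefined. 4a->0: ok.
abab: 4b undefined. 4b->0: no, abab/aa meet in 0. 4b->1: ok.
All examples now run through 5 states with every (state, symbol) defined. Accept strings end in {1}, Reject strings end in {0,2,3}; accept={1}.

states=5 start=0 accept={1} delta: 0a->1 0b->2 1a->0 1b->3 2a->2 2b->2 3a->4 3b->0 4a->0 4b->1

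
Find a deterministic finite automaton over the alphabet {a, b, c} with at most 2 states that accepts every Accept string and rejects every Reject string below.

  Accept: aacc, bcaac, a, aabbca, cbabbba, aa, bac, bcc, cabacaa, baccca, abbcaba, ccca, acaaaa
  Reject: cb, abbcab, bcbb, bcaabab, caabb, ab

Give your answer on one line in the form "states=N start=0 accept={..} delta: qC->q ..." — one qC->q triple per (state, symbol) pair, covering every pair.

Grow the machine one transition at a time. Run the examples from 0; the earliest place one falls off (shortest prefix, ties alphabetical) gets sent to the lowest-numbered state that keeps every Accept/Reject pair distinguishable — a pair clashes when both reach the same state with identical unread suffix — and to a fresh state only if none does.
a: 0a undefined. 0a->0: ok.
b: 0b undefined. 0b->0: no, a/ab meet in 0. Open state 1: 0b->1.
c: 0c undefined. 0c->0: ok.
ba: 1a undefined. 1a->0: ok.
bc: 1c undefined. 1c->0: ok.
abb: 1b undefined. 1b->0: no, aacc/bcbb meet in 0. 1b->1: ok.
All examples now run through 2 states with every (state, symbol) defined. Accept strings end in {0}, Reject strings end in {1}; accept={0}.

states=2 start=0 accept={0} delta: 0a->0 0b->1 0c->0 1a->0 1b->1 1c->0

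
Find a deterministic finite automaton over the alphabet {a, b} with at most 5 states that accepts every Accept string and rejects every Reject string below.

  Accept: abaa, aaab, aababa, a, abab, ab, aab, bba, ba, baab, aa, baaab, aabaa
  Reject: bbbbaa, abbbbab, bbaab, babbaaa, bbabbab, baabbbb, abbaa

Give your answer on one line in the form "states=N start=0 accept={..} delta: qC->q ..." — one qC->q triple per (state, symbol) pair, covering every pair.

states=5 start=0 accept={0,1,3} delta: 0a->0 0b->1 1a->0 1b->2 2a->3 2b->1 3a->4 3b->4 4a->2 4b->2

Grow the machine one transition at a time. Run the examples from 0; the earliest place one falls off (shortest prefix, ties alphabetical) gets sent to the lowest-numbered state that keeps every Accept/Reject pair distinguishable — a pair clashes when both reach the same state with identical unread suffix — and to a fresh state only if none does.
a: 0a undefined. 0a->0: ok.
b: 0b undefined. 0b->0: no, abaa/bbbbaa meet in 0. Open state 1: 0b->1.
ba: 1a undefined. 1a->0: ok.
bb: 1b undefined. 1b->0: no, abaa/bbbbaa meet in 0. 1b->1: no, abaa/bbbbaa meet in 0. Open state 2: 1b->2.
bba: 2a undefined. 2a->0: no, abaa/babbaaa meet in 0. 2a->1: no, abaa/babbaaa meet in 0. 2a->2: no, bba/babbaaa meet in 2. Open state 3: 2a->3.
bbb: 2b undefined. 2b->0: no, abaa/bbbbaa meet in 0. 2b->1: ok.
bbaa: 3a undefined. 3a->0: no, abaa/bbbbaa meet in 0. 3a->1: no, abaa/babbaaa meet in 0. 3a->2: no, aaab/bbaab meet in 1. 3a->3: no, bba/bbbbaa meet in 3. Open state 4: 3a->4.
bbab: 3b undefined. 3b->0: no, abaa/abbbbab meet in 0. 3b->1: no, aaab/abbbbab meet in 1. 3b->2: no, aaab/bbabbab meet in 1. 3b->3: no, bba/abbbbab meet in 3. 3b->4: ok.
bbaab: 4b undefined. 4b->0: no, abaa/bbaab meet in 0. 4b->1: no, aaab/bbaab meet in 1. 4b->2: ok.
babbaaa: 4a undefined. 4a->0: no, abaa/babbaaa meet in 0. 4a->1: no, aaab/babbaaa meet in 1. 4a->2: ok.
All examples now run through 5 states with every (state, symbol) defined. Accept strings end in {0,1,3}, Reject strings end in {2,4}; accept={0,1,3}.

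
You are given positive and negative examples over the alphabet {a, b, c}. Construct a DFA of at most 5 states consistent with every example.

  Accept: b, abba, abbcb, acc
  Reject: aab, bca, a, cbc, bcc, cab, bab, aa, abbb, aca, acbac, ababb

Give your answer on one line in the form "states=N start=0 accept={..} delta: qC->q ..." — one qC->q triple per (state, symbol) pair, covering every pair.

Fold the examples into a partial DFA from state 0: repeatedly fix the first undefined (state, symbol) met by the shortest-then-alphabetical prefix, trying targets in increasing order and rejecting any under which an Accept and a Reject string meet in one state with the same remainder; add a state when all current targets are rejected. Accepting states are where Accept strings end.
a: 0a undefined. 0a->0: no, b/aab meet in 0 with "b" left. Open state 1: 0a->1.
b: 0b undefined. 0b->0: ok.
c: 0c undefined. 0c->0: no, b/cbc meet in 0. 0c->1: ok.
aa: 1a undefined. 1a->0: no, b/aab meet in 0. 1a->1: ok.
ab: 1b undefined. 1b->0: no, b/aab meet in 0. 1b->1: no, abba/aab meet in 1. Open state 2: 1b->2.
ac: 1c undefined. 1c->0: no, b/bcc meet in 0. 1c->1: no, acc/bca meet in 1. 1c->2: no, acc/cbc meet in 2 with "c" left. Open state 3: 1c->3.
aba: 2a undefined. 2a->0: no, b/ababb meet in 0. 2a->1: ok.
abb: 2b undefined. 2b->0: no, b/abbb meet in 0. 2b->1: no, abba/bca meet in 1. 2b->2: no, abba/bca meet in 1. 2b->3: no, abba/aca meet in 3 with "a" left. Open state 4: 2b->4.
aca: 3a undefined. 3a->0: no, b/aca meet in 0. 3a->1: ok.
acb: 3b undefined. 3b->0: ok.
acc: 3c undefined. 3c->0: ok.
cbc: 2c undefined. 2c->0: no, b/cbc meet in 0. 2c->1: ok.
abba: 4a undefined. 4a->0: ok.
abbb: 4b undefined. 4b->0: no, b/abbb meet in 0. 4b->1: ok.
abbc: 4c undefined. 4c->0: ok.
All examples now run through 5 states with every (state, symbol) defined. Accept strings end in {0}, Reject strings end in {1,2,3,4}; accept={0}.

states=5 start=0 accept={0} delta: 0a->1 0b->0 0c->1 1a->1 1b->2 1c->3 2a->1 2b->4 2c->1 3a->1 3b->0 3c->0 4a->0 4b->1 4c->0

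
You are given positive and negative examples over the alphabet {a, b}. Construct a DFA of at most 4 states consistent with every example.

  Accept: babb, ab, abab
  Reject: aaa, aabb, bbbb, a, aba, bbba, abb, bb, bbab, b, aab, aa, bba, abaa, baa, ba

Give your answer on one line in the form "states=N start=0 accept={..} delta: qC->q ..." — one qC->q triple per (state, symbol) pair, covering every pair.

State merging on the prefix tree: take the shortest (then alphabetical) example prefix whose next move is undefined and point that move at state 0, else 1, else 2, ...; a target is out if some Accept/Reject pair would then sit in one state with the same input left (inseparable). If every existing state is out, open a new one.
a: 0a undefined. 0a->0: no, ab/b meet in 0 with "b" left. Open state 1: 0a->1.
b: 0b undefined. 0b->0: no, babb/abb meet in 1 with "bb" left. 0b->1: no, babb/aabb meet in 1 with "abb" left. Open state 2: 0b->2.
aa: 1a undefined. 1a->0: ok.
ab: 1b undefined. 1b->0: no, ab/aa meet in 0. 1b->1: no, ab/aaa meet in 1. 1b->2: no, ab/b meet in 2. Open state 3: 1b->3.
ba: 2a undefined. 2a->0: no, babb/aabb meet in 2 with "b" left. 2a->1: no, babb/abb meet in 3 with "b" left. 2a->2: ok.
bb: 2b undefined. 2b->0: no, babb/bbba meet in 2. 2b->1: ok.
aba: 3a undefined. 3a->0: no, abab/bbab meet in 2. 3a->1: ok.
abb: 3b undefined. 3b->0: ok.
All examples now run through 4 states with every (state, symbol) defined. Accept strings end in {3}, Reject strings end in {0,1,2}; accept={3}.

states=4 start=0 accept={3} delta: 0a->1 0b->2 1a->0 1b->3 2a->2 2b->1 3a->1 3b->0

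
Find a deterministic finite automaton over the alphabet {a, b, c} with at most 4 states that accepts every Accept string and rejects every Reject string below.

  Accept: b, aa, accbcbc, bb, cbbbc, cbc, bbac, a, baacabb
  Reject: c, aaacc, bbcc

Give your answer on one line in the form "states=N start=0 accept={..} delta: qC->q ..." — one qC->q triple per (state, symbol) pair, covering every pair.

State merging on the prefix tree: take the shortest (then alphabetical) example prefix whose next move is undefined and point that move at state 0, else 1, else 2, ...; a target is out if some Accept/Reject pair would then sit in one state with the same input left (inseparable). If every existing state is out, open a new one.
a: 0a undefined. 0a->0: ok.
b: 0b undefined. 0b->0: no, bbac/c meet in 0 with "c" left. Open state 1: 0b->1.
c: 0c undefined. 0c->0: no, aa/c meet in 0. 0c->1: no, b/c meet in 1. Open state 2: 0c->2.
ba: 1a undefined. 1a->0: ok.
bb: 1b undefined. 1b->0: no, bbac/c meet in 2. 1b->1: no, bbac/c meet in 2. 1b->2: no, bb/c meet in 2. Open state 3: 1b->3.
cb: 2b undefined. 2b->0: no, cbc/c meet in 2. 2b->1: ok.
acc: 2c undefined. 2c->0: no, aa/aaacc meet in 0. 2c->1: no, b/aaacc meet in 1. 2c->2: ok.
bba: 3a undefined. 3a->0: no, bbac/c meet in 2. 3a->1: ok.
bbc: 3c undefined. 3c->0: ok.
cbc: 1c undefined. 1c->0: ok.
cbbb: 3b undefined. 3b->0: no, cbbbc/c meet in 2. 3b->1: ok.
baaca: 2a undefined. 2a->0: ok.
All examples now run through 4 states with every (state, symbol) defined. Accept strings end in {0,1,3}, Reject strings end in {2}; accept={0,1,3}.

states=4 start=0 accept={0,1,3} delta: 0a->0 0b->1 0c->2 1a->0 1b->3 1c->0 2a->0 2b->1 2c->2 3a->1 3b->1 3c->0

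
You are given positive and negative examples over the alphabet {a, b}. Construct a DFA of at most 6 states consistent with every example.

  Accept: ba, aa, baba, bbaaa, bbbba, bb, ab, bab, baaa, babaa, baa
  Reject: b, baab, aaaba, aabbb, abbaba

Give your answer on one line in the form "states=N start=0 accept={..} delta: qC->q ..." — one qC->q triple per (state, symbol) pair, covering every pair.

states=5 start=0 accept={2,3,4} delta: 0a->1 0b->1 1a->2 1b->2 2a->3 2b->4 3a->2 3b->0 4a->3 4b->3

Grow the machine one transition at a time. Run the examples from 0; the earliest place one falls off (shortest prefix, ties alphabetical) gets sent to the lowest-numbered state that keeps every Accept/Reject pair distinguishable — a pair clashes when both reach the same state with identical unread suffix — and to a fresh state only if none does.
a: 0a undefined. 0a->0: no, ba/aaaba meet in 0 with "ba" left. Open state 1: 0a->1.
b: 0b undefined. 0b->0: no, bb/b meet in 0. 0b->1: ok.
aa: 1a undefined. 1a->0: no, bb/baab meet in 1 with "b" left. 1a->1: no, ba/b meet in 1. Open state 2: 1a->2.
ab: 1b undefined. 1b->0: no, baba/abbaba meet in 2 with "ba" left. 1b->1: no, baba/abbaba meet in 2 with "ba" left. 1b->2: ok.
aaa: 2a undefined. 2a->0: no, ba/aaaba meet in 2. 2a->1: no, ba/baab meet in 2. 2a->2: no, baba/aaaba meet in 2 with "ba" left. Open state 3: 2a->3.
aab: 2b undefined. 2b->0: no, ba/aabbb meet in 2. 2b->1: no, ba/abbaba meet in 2. 2b->2: no, ba/aabbb meet in 2. 2b->3: no, bbbba/aaaba meet in 3 with "ba" left. Open state 4: 2b->4.
aaab: 3b undefined. 3b->0: ok.
aabb: 4b undefined. 4b->0: no, bbbba/b meet in 1. 4b->1: no, ba/aabbb meet in 2. 4b->2: no, bab/aabbb meet in 4. 4b->3: ok.
abba: 4a undefined. 4a->0: no, ba/abbaba meet in 2. 4a->1: no, baba/b meet in 1. 4a->2: no, ba/abbaba meet in 2. 4a->3: ok.
baaa: 3a undefined. 3a->0: no, bbaaa/b meet in 1. 3a->1: no, bbbba/b meet in 1. 3a->2: ok.
All examples now run through 5 states with every (state, symbol) defined. Accept strings end in {2,3,4}, Reject strings end in {0,1}; accept={2,3,4}.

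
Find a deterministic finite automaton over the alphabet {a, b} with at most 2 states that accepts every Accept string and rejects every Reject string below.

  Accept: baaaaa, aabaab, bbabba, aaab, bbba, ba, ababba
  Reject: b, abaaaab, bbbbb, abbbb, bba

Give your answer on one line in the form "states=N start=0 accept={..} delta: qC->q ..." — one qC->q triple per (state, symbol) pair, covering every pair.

Fold the examples into a partial DFA from state 0: repeatedly fix the first undefined (state, symbol) met by the shortest-then-alphabetical prefix, trying targets in increasing order and rejecting any under which an Accept and a Reject string meet in one state with the same remainder; add a state when all current targets are rejected. Accepting states are where Accept strings end.
a: 0a undefined. 0a->0: no, aaab/b meet in 0 with "b" left. Open state 1: 0a->1.
b: 0b undefined. 0b->0: no, bbba/bba meet in 1. 0b->1: ok.
aa: 1a undefined. 1a->0: ok.
ab: 1b undefined. 1b->0: ok.
All examples now run through 2 states with every (state, symbol) defined. Accept strings end in {0}, Reject strings end in {1}; accept={0}.

states=2 start=0 accept={0} delta: 0a->1 0b->1 1a->0 1b->0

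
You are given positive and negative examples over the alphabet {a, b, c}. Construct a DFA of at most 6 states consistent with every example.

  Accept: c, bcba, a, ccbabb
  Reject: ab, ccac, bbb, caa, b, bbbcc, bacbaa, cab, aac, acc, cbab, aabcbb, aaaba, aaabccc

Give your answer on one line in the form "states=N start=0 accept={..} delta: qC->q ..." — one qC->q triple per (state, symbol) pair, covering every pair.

states=4 start=0 accept={1} delta: 0a->1 0b->0 0c->1 1a->2 1b->0 1c->2 2a->2 2b->3 2c->0 3a->2 3b->1 3c->0

Grow the machine one transition at a time. Run the examples from 0; the earliest place one falls off (shortest prefix, ties alphabetical) gets sent to the lowest-numbered state that keeps every Accept/Reject pair distinguishable — a pair clashes when both reach the same state with identical unread suffix — and to a fresh state only if none does.
a: 0a undefined. 0a->0: no, c/aac meet in 0 with "c" left. Open state 1: 0a->1.
b: 0b undefined. 0b->0: ok.
c: 0c undefined. 0c->0: no, c/bbb meet in 0. 0c->1: ok.
aa: 1a undefined. 1a->0: no, c/caa meet in 1. 1a->1: no, c/caa meet in 1. Open state 2: 1a->2.
ab: 1b undefined. 1b->0: ok.
ac: 1c undefined. 1c->0: no, c/acc meet in 1. 1c->1: no, c/bbbcc meet in 1. 1c->2: ok.
aaa: 2a undefined. 2a->0: no, c/ccac meet in 1. 2a->1: no, c/caa meet in 1. 2a->2: ok.
aab: 2b undefined. 2b->0: no, c/aaaba meet in 1. 2b->1: no, c/cab meet in 1. 2b->2: no, ccbabb/caa meet in 2. Open state 3: 2b->3.
aac: 2c undefined. 2c->0: ok.
aabc: 3c undefined. 3c->0: ok.
ccba: 3a undefined. 3a->0: no, c/bacbaa meet in 1. 3a->1: no, c/aaaba meet in 1. 3a->2: ok.
ccbabb: 3b undefined. 3b->0: no, ccbabb/ab meet in 0. 3b->1: ok.
All examples now run through 4 states with every (state, symbol) defined. Accept strings end in {1}, Reject strings end in {0,2,3}; accept={1}.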